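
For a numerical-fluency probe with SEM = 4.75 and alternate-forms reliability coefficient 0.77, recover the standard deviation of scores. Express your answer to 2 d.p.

9.90

SD = 4.75 / √(1 − 0.77) ≈ 9.90443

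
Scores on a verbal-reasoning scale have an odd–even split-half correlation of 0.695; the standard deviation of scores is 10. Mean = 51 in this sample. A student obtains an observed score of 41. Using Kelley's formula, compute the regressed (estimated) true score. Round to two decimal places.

r_full = 2·0.695 / (1 + 0.695) ≈ 0.820
T̂ = r·X + (1 − r)·M = 0.820×41 + 0.180×51 ≈ 33.622 + 9.177 ≈ 42.799

42.80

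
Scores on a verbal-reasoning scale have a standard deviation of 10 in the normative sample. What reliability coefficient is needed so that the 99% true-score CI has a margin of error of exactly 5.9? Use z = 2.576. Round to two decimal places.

0.95

Required SEM = 5.9 / 2.576 ≃ 2.290
r = 1 − (2.290/10)² ≃ 1 − 0.052 ≃ 0.948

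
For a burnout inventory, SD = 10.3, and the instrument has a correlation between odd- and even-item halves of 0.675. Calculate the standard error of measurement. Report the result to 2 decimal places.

r_full = 2·0.675 / (1 + 0.675) ≈ 0.8060
SEM = 10.3000 * √(1 − 0.8060) = 10.3000 * √0.1940 ≈ 10.3000 * 0.4405 ≈ 4.5370

4.54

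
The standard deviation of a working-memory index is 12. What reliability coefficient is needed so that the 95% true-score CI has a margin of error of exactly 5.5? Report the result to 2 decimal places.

Required SEM = 5.5 / 1.96 ≈ 2.806
r = 1 − (2.806/12)² ≈ 1 − 0.055 ≈ 0.945

0.95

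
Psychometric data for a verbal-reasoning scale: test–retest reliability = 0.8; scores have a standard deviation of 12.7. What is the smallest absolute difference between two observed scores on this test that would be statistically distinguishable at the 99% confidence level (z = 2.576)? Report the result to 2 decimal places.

SEM = 12.70000*√(1 − 0.80000) ≈ 5.67961
SE_diff = SEM * √2 ≈ 5.67961 * 1.41421 ≈ 8.03219
Minimum reliable difference = 2.576 * SE_diff ≈ 2.576 * 8.03219 ≈ 20.69091

20.69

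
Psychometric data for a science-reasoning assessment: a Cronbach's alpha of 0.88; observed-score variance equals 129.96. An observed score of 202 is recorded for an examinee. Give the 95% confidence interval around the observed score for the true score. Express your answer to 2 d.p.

[194.26, 209.74]

SD = √129.96 ≃ 11.4000
SEM = 11.4000 * √(1 − 0.8800) = 11.4000 * √0.1200 ≃ 11.4000 * 0.3464 ≃ 3.9491
Half-width = 1.96*3.9491 ≃ 7.7402
95% CI: 202 ± 7.7402 = [194.2598, 209.7402]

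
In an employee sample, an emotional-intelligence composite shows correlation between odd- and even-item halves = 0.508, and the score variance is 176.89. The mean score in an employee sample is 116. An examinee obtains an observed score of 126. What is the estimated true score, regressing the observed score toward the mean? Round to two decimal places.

Spearman-Brown: r = 2(0.508) / (1 + 0.508) = 1.016 / 1.508 ≈ 0.674
T̂ = r·X + (1 − r)·M = 0.674×126 + 0.326×116 ≈ 84.891 + 37.846 ≈ 122.737

122.74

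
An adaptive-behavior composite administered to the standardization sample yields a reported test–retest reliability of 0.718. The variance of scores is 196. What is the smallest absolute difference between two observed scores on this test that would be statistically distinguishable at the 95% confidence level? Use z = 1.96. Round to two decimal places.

20.61

σ = 196^(1/2) = 14.00000
The standard error of measurement is 14.00000×√(1 − 0.71800) ≃ 14.00000×0.53104 ≃ 7.43451.
Standard error of the difference = 7.43451·√2 ≃ 10.51399
Minimum reliable difference = 1.96 × SE_diff ≃ 1.96 × 10.51399 ≃ 20.60742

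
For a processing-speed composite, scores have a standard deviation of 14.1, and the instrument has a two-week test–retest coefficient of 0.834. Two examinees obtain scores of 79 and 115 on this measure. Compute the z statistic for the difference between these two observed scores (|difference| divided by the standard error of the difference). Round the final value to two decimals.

SEM = 14.1000 · √(1 − 0.8340) = 14.1000 · √0.1660 ≈ 14.1000 · 0.4074 ≈ 5.7448
SE_diff = SEM · √2 ≈ 5.7448 · 1.4142 ≈ 8.1243
z = 36 / 8.1243 ≈ 4.4311

4.43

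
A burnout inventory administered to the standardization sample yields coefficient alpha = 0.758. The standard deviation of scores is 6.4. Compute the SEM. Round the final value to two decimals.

The standard error of measurement is 6.40000*√(1 − 0.75800) ≈ 6.40000*0.49193 ≈ 3.14838.

3.15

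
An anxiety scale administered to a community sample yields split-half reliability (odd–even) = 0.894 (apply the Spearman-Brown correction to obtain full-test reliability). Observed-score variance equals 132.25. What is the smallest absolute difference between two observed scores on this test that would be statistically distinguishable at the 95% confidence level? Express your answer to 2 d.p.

σ = 132.25^(1/2) = 11.500
Spearman-Brown: r = 2(0.894) / (1 + 0.894) = 1.788 / 1.894 ≃ 0.944
SEM = 11.500 · √(1 − 0.944) = 11.500 · √0.056 ≃ 11.500 · 0.237 ≃ 2.721
Standard error of the difference = 2.721·√2 ≃ 3.847
Minimum reliable difference = 1.96 · SE_diff ≃ 1.96 · 3.847 ≃ 7.541

7.54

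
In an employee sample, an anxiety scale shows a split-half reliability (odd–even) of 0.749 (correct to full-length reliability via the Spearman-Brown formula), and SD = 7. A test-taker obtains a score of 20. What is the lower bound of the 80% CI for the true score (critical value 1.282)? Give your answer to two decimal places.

16.60

r_full = 2·0.749 / (1 + 0.749) ≃ 0.8565
SEM = 7.0000·√(1 − 0.8565) ≃ 2.6518
Margin = 1.282 · 2.6518 ≃ 3.3996
Lower limit = 20 − 3.3996 ≃ 16.6004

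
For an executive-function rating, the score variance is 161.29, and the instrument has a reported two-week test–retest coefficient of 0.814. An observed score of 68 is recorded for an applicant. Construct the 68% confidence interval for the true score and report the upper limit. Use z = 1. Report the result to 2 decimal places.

73.48

SD = √161.29 ≈ 12.70000
SEM = 12.70000×√(1 − 0.81400) ≈ 5.47722
Half-width = 1×5.47722 ≈ 5.47722
Upper limit = 68 + 5.47722 ≈ 73.47722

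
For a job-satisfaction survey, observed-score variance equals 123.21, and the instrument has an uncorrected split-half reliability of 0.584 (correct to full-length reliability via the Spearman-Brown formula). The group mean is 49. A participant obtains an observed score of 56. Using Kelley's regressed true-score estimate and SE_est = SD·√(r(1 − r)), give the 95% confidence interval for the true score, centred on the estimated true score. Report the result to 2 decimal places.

σ = 123.21^(1/2) = 11.1000
Full-length reliability (Spearman-Brown) = 2(0.584)/(1+0.584) ≈ 0.7374
T̂ = 0.7374(56) + 0.2626(49) ≈ 54.1616
SE_est = 11.1000·√[r(1 − r)] ≈ 4.8847
95% CI: 54.1616 ± 9.5740 ≈ (44.5876, 63.7356)

[44.59, 63.74]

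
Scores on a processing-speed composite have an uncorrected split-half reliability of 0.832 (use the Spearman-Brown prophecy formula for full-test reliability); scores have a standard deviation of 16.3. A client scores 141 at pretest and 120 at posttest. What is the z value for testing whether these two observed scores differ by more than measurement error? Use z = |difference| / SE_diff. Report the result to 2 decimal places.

r_full = 2·0.832 / (1 + 0.832) ≈ 0.90830
SEM = 16.30000 × √(1 − 0.90830) = 16.30000 × √0.09170 ≈ 16.30000 × 0.30283 ≈ 4.93605
Standard error of the difference = 4.93605·√2 ≈ 6.98063
z = |141 − 120| / 6.98063 = 21 / 6.98063 ≈ 3.00833

3.01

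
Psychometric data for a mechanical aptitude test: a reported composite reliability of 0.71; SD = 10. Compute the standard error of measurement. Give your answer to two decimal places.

The standard error of measurement is 10.0000·√(1 − 0.7100) ≈ 10.0000·0.5385 ≈ 5.3852.

5.39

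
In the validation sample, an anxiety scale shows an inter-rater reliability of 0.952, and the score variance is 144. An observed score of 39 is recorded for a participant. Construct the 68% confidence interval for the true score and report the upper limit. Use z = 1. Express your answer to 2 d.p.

41.63

SD = √144 = 12.0000
SEM = 12.0000 · √(1 − 0.9520) = 12.0000 · √0.0480 ≃ 12.0000 · 0.2191 ≃ 2.6291
Half-width = 1·2.6291 ≃ 2.6291
Upper bound: 39 + 2.6291 = 41.6291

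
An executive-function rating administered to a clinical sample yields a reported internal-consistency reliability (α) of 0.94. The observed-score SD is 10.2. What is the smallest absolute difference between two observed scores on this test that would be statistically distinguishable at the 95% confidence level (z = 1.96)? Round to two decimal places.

SEM = 10.200·√(1 − 0.940) ≃ 2.498
SE_diff = SEM · √2 ≃ 2.498 · 1.414 ≃ 3.533
Smallest detectable difference = 1.96·3.533 ≃ 6.925

6.93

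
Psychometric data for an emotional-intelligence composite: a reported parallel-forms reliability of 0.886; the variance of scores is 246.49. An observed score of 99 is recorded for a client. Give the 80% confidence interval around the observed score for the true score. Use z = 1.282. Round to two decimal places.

[92.20, 105.80]

SD = √246.49 = 15.70000
SEM = 15.70000 * √(1 − 0.88600) = 15.70000 * √0.11400 ≈ 15.70000 * 0.33764 ≈ 5.30093
1.282 * SEM ≈ 6.79579
Interval: (92.20421, 105.79579)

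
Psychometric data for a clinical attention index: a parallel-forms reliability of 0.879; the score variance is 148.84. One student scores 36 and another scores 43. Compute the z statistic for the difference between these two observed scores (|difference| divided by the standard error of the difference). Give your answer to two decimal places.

1.17

σ = 148.84^(1/2) = 12.20000
SEM = 12.20000 · √(1 − 0.87900) = 12.20000 · √0.12100 ≃ 12.20000 · 0.34785 ≃ 4.24378
SE_diff = SEM · √2 ≃ 4.24378 · 1.41421 ≃ 6.00161
z = 7 / 6.00161 ≃ 1.16635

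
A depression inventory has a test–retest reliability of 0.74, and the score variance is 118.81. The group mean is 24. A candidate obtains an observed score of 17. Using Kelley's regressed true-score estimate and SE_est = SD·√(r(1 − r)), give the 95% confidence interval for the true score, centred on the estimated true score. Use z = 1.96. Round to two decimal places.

[9.45, 28.19]

SD = √118.81 = 10.9000
T̂ = r·X + (1 − r)·M = 0.7400*17 + 0.2600*24 = 12.5800 + 6.2400 ≈ 18.8200
SE_est = SD * √(r(1 − r)) = 10.9000 * √0.1924 ≈ 10.9000 * 0.4386 ≈ 4.7811
CI = 18.8200 ± 1.96 * 4.7811 → [9.4490, 28.1910]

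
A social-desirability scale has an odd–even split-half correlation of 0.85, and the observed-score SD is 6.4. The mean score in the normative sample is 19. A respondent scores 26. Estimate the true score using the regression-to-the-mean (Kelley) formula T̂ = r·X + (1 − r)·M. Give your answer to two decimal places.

Full-length reliability (Spearman-Brown) = 2(0.85)/(1+0.85) ≈ 0.919
T̂ = r·X + (1 − r)·M = 0.919*26 + 0.081*19 ≈ 23.892 + 1.541 ≈ 25.432

25.43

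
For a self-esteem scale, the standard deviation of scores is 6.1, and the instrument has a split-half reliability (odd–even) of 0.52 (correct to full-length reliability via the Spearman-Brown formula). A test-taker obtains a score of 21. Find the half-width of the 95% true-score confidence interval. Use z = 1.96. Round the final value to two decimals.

Spearman-Brown: r = 2(0.52) / (1 + 0.52) = 1.040 / 1.520 ≈ 0.684
The standard error of measurement is 6.100×√(1 − 0.684) ≈ 6.100×0.562 ≈ 3.428.
Half-width = 1.96×3.428 ≈ 6.719

6.72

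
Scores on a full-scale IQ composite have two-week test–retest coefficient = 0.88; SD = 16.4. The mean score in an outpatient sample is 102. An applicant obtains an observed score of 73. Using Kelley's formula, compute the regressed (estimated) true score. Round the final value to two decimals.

76.48

Estimated true score = 0.880*73 + (1 − 0.880)*102 ≈ 76.480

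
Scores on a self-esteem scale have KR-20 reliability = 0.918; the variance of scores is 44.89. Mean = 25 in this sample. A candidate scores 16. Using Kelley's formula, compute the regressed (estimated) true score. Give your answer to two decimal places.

Estimated true score = 0.9180*16 + (1 − 0.9180)*25 ≃ 16.7380

16.74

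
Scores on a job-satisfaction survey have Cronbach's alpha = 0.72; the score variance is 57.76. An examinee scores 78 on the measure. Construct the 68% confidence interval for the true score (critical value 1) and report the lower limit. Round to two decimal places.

73.98

SD = √57.76 ≈ 7.60000
SEM = 7.60000×√(1 − 0.72000) ≈ 4.02154
Half-width = 1×4.02154 ≈ 4.02154
Lower limit = 78 − 4.02154 ≈ 73.97846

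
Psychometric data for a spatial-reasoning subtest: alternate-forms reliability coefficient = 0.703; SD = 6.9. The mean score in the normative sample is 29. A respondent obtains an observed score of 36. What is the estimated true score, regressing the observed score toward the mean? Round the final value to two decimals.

T̂ = 0.70300(36) + 0.29700(29) ≃ 33.92100

33.92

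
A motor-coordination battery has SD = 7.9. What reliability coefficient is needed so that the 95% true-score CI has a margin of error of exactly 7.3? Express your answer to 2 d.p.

SEM needed = half-width / z = 7.3/1.96 ≈ 3.7245
r = 1 − (3.7245/7.9)² ≈ 1 − 0.2223 ≈ 0.7777

0.78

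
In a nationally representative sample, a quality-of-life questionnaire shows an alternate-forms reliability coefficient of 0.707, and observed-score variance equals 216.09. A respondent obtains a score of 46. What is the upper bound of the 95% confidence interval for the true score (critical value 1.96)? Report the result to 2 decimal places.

SD = √216.09 ≈ 14.7000
SEM = 14.7000×√(1 − 0.7070) ≈ 7.9570
1.96 × SEM ≈ 15.5958
Upper bound: 46 + 15.5958 = 61.5958

61.60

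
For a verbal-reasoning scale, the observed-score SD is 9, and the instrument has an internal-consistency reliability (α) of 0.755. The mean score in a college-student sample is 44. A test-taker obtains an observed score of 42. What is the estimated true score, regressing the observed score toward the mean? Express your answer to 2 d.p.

T̂ = r·X + (1 − r)·M = 0.755·42 + 0.245·44 = 31.710 + 10.780 ≃ 42.490

42.49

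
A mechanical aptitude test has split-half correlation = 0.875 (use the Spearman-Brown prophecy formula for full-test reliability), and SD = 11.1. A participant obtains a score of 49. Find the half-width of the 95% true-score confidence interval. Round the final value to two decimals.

5.62

r_full = 2·0.875 / (1 + 0.875) ≃ 0.9333
SEM = 11.1000·√(1 − 0.9333) ≃ 2.8660
Margin = 1.96 · 2.8660 ≃ 5.6174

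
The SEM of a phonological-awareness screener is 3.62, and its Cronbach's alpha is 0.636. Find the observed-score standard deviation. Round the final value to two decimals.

SD = 3.62 / √(1 − 0.636) ≃ 6.0001

6.00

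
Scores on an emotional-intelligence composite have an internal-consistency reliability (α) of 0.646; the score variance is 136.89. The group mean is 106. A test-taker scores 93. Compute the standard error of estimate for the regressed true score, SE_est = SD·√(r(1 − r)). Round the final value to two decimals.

5.60

σ = 136.89^(1/2) = 11.700
SE_est = SD · √(r(1 − r)) = 11.700 · √0.229 ≈ 11.700 · 0.478 ≈ 5.595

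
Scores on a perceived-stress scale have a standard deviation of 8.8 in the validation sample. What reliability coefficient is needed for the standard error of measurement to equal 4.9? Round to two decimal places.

r = 1 − (4.90000/8.8)² ≈ 1 − 0.31005 ≈ 0.68995

0.69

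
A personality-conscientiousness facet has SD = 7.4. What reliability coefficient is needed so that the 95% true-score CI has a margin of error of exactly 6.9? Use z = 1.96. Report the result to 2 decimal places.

0.77

SEM needed = half-width / z = 6.9/1.96 ≃ 3.52041
r = 1 − (SEM / SD)² = 1 − (3.52041 / 7.4)² ≃ 1 − 0.22632 ≃ 0.77368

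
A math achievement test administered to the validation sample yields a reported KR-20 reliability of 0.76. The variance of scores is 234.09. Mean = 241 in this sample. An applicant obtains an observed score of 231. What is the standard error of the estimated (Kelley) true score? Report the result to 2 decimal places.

6.53

SD = √234.09 ≈ 15.3000
SE_est = 15.3000*√(0.7600*0.2400) ≈ 6.5344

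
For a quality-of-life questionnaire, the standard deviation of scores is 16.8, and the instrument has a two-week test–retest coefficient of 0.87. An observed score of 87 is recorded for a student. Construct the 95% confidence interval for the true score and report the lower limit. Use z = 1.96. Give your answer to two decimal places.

The standard error of measurement is 16.8000·√(1 − 0.8700) ≈ 16.8000·0.3606 ≈ 6.0573.
1.96 · SEM ≈ 11.8724
Lower limit = 87 − 11.8724 ≈ 75.1276

75.13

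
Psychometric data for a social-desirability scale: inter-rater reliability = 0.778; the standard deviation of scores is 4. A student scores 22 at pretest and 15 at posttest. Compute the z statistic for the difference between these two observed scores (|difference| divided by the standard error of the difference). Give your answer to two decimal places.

SEM = 4.0000 · √(1 − 0.7780) = 4.0000 · √0.2220 ≈ 4.0000 · 0.4712 ≈ 1.8847
SE_diff = √2 · SEM ≈ 2.6653
z = |22 − 15| / 2.6653 = 7 / 2.6653 ≈ 2.6263

2.63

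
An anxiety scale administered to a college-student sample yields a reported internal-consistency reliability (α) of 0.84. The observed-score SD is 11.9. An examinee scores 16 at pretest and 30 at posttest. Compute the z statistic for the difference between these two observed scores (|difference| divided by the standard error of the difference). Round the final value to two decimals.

SEM = 11.900 * √(1 − 0.840) = 11.900 * √0.160 ≃ 11.900 * 0.400 ≃ 4.760
Standard error of the difference = 4.760·√2 ≃ 6.732
z = |16 − 30| / 6.732 = 14 / 6.732 ≃ 2.080

2.08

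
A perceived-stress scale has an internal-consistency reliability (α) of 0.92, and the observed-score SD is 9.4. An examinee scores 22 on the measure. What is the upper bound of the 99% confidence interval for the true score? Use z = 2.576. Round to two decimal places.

28.85

SEM = 9.40000 · √(1 − 0.92000) = 9.40000 · √0.08000 ≈ 9.40000 · 0.28284 ≈ 2.65872
Margin = 2.576 · 2.65872 ≈ 6.84887
Upper bound: 22 + 6.84887 = 28.84887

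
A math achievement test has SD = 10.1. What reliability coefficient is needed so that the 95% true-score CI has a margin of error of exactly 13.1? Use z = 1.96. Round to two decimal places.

0.56

SEM needed = half-width / z = 13.1/1.96 ≈ 6.6837
r = 1 − (6.6837/10.1)² ≈ 1 − 0.4379 ≈ 0.5621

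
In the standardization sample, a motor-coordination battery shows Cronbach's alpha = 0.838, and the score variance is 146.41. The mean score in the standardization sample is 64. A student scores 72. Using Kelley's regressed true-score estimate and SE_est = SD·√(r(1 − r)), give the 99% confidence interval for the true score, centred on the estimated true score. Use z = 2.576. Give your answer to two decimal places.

[59.22, 82.19]

SD = √146.41 = 12.100
T̂ = 0.838(72) + 0.162(64) ≈ 70.704
SE_est = 12.100·√[r(1 − r)] ≈ 4.458
99% CI: 70.704 ± 11.484 ≈ (59.220, 82.188)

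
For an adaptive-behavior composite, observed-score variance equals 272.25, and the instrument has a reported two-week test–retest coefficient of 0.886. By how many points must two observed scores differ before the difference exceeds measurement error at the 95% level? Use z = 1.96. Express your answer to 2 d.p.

15.44

σ = 272.25^(1/2) = 16.5000
SEM = 16.5000·√(1 − 0.8860) ≈ 5.5710
SE_diff = √2 · SEM ≈ 7.8786
Smallest detectable difference = 1.96·7.8786 ≈ 15.4421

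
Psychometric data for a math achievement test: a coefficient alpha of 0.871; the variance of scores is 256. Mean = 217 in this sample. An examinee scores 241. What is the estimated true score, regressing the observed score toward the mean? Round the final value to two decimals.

237.90

T̂ = r·X + (1 − r)·M = 0.871·241 + 0.129·217 = 209.911 + 27.993 ≈ 237.904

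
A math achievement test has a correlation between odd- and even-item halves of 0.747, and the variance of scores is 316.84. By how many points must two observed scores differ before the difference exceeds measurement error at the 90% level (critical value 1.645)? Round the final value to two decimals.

σ = 316.84^(1/2) = 17.800
Full-length reliability (Spearman-Brown) = 2(0.747)/(1+0.747) ≈ 0.855
SEM = 17.800 * √(1 − 0.855) = 17.800 * √0.145 ≈ 17.800 * 0.381 ≈ 6.774
SE_diff = √2 * SEM ≈ 9.580
Smallest detectable difference = 1.645*9.580 ≈ 15.758

15.76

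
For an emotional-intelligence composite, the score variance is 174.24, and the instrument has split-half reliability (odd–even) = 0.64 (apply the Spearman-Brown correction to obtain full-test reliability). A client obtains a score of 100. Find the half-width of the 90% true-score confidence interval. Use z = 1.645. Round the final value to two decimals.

SD = √174.24 = 13.200
Full-length reliability (Spearman-Brown) = 2(0.64)/(1+0.64) ≈ 0.780
SEM = 13.200 × √(1 − 0.780) = 13.200 × √0.220 ≈ 13.200 × 0.469 ≈ 6.184
Margin = 1.645 × 6.184 ≈ 10.173

10.17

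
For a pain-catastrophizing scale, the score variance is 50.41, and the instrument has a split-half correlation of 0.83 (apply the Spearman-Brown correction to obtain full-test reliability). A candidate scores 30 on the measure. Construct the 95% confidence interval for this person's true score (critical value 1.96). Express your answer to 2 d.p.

SD = √50.41 ≃ 7.1000
r_full = 2·0.83 / (1 + 0.83) ≃ 0.9071
SEM = 7.1000×√(1 − 0.9071) ≃ 2.1640
Half-width = 1.96×2.1640 ≃ 4.2414
CI = 30 ± 4.2414 → [25.7586, 34.2414]

[25.76, 34.24]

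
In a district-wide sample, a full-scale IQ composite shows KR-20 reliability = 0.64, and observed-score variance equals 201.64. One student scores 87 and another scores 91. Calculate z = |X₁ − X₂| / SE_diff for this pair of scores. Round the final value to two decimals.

0.33

SD = √201.64 = 14.20000
SEM = 14.20000 · √(1 − 0.64000) = 14.20000 · √0.36000 ≈ 14.20000 · 0.60000 ≈ 8.52000
Standard error of the difference = 8.52000·√2 ≈ 12.04910
z = |87 − 91| / 12.04910 = 4 / 12.04910 ≈ 0.33198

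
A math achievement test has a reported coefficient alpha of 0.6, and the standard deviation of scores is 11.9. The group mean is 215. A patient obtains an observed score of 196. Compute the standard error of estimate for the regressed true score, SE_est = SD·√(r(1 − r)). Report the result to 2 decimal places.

5.83

SE_est = SD × √(r(1 − r)) = 11.900 × √0.240 ≃ 11.900 × 0.490 ≃ 5.830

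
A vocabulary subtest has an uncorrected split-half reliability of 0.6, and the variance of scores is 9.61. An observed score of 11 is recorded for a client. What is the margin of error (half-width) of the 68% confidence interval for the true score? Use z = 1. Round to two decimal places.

SD = √9.61 ≈ 3.100
r_full = 2·0.6 / (1 + 0.6) ≈ 0.750
SEM = 3.100 × √(1 − 0.750) = 3.100 × √0.250 ≈ 3.100 × 0.500 ≈ 1.550
Half-width = 1×1.550 ≈ 1.550

1.55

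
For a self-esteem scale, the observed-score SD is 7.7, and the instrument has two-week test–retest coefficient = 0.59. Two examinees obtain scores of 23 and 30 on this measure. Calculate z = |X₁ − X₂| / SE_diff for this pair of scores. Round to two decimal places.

SEM = 7.70000·√(1 − 0.59000) ≃ 4.93041
Standard error of the difference = 4.93041·√2 ≃ 6.97265
z = |23 − 30| / 6.97265 = 7 / 6.97265 ≃ 1.00392

1.00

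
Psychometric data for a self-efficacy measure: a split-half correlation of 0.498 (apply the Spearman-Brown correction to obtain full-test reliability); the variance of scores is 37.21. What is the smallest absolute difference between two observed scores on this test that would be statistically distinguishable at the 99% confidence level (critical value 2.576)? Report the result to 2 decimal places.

12.86

σ = 37.21^(1/2) = 6.1000
Spearman-Brown: r = 2(0.498) / (1 + 0.498) = 0.9960 / 1.4980 ≈ 0.6649
SEM = 6.1000·√(1 − 0.6649) ≈ 3.5312
SE_diff = √2 · SEM ≈ 4.9939
Minimum reliable difference = 2.576 · SE_diff ≈ 2.576 · 4.9939 ≈ 12.8643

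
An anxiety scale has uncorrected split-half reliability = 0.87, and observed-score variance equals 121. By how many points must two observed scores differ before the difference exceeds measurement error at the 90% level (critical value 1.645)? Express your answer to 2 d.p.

σ = 121^(1/2) = 11.000
Full-length reliability (Spearman-Brown) = 2(0.87)/(1+0.87) ≈ 0.930
The standard error of measurement is 11.000×√(1 − 0.930) ≈ 11.000×0.264 ≈ 2.900.
SE_diff = SEM × √2 ≈ 2.900 × 1.414 ≈ 4.102
Minimum reliable difference = 1.645 × SE_diff ≈ 1.645 × 4.102 ≈ 6.747

6.75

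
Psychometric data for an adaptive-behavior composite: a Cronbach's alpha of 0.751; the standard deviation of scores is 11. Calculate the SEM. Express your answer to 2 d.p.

The standard error of measurement is 11.0000*√(1 − 0.7510) ≈ 11.0000*0.4990 ≈ 5.4890.

5.49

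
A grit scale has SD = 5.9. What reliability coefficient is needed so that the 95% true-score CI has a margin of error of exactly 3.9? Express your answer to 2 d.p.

SEM needed = half-width / z = 3.9/1.96 ≃ 1.98980
r = 1 − (1.98980/5.9)² ≃ 1 − 0.11374 ≃ 0.88626

0.89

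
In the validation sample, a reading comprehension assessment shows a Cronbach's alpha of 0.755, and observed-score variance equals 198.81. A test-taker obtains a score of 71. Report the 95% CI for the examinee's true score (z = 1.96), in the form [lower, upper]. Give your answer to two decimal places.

σ = 198.81^(1/2) = 14.1000
The standard error of measurement is 14.1000×√(1 − 0.7550) ≃ 14.1000×0.4950 ≃ 6.9791.
1.96 × SEM ≃ 13.6791
Interval: (57.3209, 84.6791)

[57.32, 84.68]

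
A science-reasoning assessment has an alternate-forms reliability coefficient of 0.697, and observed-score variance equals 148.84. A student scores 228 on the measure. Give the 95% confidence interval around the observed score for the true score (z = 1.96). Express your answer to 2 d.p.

[214.84, 241.16]

σ = 148.84^(1/2) = 12.20000
SEM = 12.20000 * √(1 − 0.69700) = 12.20000 * √0.30300 ≈ 12.20000 * 0.55045 ≈ 6.71554
Half-width = 1.96*6.71554 ≈ 13.16246
Interval: (214.83754, 241.16246)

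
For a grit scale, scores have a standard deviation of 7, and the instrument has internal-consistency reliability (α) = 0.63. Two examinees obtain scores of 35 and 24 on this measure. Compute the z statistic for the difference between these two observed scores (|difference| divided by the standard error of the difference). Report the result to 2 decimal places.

1.83

The standard error of measurement is 7.00000*√(1 − 0.63000) ≈ 7.00000*0.60828 ≈ 4.25793.
Standard error of the difference = 4.25793·√2 ≈ 6.02163
z = 11 / 6.02163 ≈ 1.82675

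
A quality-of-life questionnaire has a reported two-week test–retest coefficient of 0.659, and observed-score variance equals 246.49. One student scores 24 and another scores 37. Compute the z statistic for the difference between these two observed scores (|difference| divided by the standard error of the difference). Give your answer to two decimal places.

1.00

σ = 246.49^(1/2) = 15.7000
The standard error of measurement is 15.7000×√(1 − 0.6590) ≈ 15.7000×0.5840 ≈ 9.1680.
SE_diff = SEM × √2 ≈ 9.1680 × 1.4142 ≈ 12.9656
z = |24 − 37| / 12.9656 = 13 / 12.9656 ≈ 1.0027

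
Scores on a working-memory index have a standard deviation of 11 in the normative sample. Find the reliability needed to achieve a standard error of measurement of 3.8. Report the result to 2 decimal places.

r = 1 − (3.80000/11)² ≈ 1 − 0.11934 ≈ 0.88066

0.88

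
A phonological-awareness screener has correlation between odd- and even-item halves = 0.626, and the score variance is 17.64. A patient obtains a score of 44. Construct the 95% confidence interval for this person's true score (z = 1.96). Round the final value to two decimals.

SD = √17.64 ≈ 4.2000
Full-length reliability (Spearman-Brown) = 2(0.626)/(1+0.626) ≈ 0.7700
The standard error of measurement is 4.2000×√(1 − 0.7700) ≈ 4.2000×0.4796 ≈ 2.0143.
1.96 × SEM ≈ 3.9480
95% CI: 44 ± 3.9480 = [40.0520, 47.9480]

[40.05, 47.95]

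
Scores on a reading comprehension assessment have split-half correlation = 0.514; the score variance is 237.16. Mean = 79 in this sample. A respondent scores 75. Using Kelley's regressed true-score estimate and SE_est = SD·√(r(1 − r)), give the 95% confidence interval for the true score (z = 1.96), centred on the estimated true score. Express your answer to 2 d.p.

SD = √237.16 ≈ 15.4000
r_full = 2·0.514 / (1 + 0.514) ≈ 0.6790
T̂ = r·X + (1 − r)·M = 0.6790×75 + 0.3210×79 ≈ 50.9247 + 25.3593 ≈ 76.2840
SE_est = SD × √(r(1 − r)) = 15.4000 × √0.2180 ≈ 15.4000 × 0.4669 ≈ 7.1897
95% CI: 76.2840 ± 14.0918 ≈ (62.1922, 90.3758)

[62.19, 90.38]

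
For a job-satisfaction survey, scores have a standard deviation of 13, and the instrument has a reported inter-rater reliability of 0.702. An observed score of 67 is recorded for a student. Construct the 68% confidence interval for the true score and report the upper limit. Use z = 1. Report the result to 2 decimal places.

74.10

The standard error of measurement is 13.0000×√(1 − 0.7020) ≈ 13.0000×0.5459 ≈ 7.0966.
1 × SEM ≈ 7.0966
Upper bound: 67 + 7.0966 = 74.0966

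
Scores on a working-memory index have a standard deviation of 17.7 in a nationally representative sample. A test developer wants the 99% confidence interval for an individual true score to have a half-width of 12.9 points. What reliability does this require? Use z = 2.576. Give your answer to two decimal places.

0.92

SEM needed = half-width / z = 12.9/2.576 ≈ 5.008
r = 1 − (5.008/17.7)² ≈ 1 − 0.080 ≈ 0.920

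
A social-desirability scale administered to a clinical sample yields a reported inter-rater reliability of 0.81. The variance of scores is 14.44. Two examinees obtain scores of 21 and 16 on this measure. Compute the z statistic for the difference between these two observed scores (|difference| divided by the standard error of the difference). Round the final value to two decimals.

2.13

σ = 14.44^(1/2) = 3.800
SEM = 3.800·√(1 − 0.810) ≃ 1.656
Standard error of the difference = 1.656·√2 ≃ 2.342
z = 5 / 2.342 ≃ 2.134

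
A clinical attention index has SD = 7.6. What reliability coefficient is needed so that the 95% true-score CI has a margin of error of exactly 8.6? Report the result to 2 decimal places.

SEM needed = half-width / z = 8.6/1.96 ≈ 4.388
r = 1 − (4.388/7.6)² ≈ 1 − 0.333 ≈ 0.667

0.67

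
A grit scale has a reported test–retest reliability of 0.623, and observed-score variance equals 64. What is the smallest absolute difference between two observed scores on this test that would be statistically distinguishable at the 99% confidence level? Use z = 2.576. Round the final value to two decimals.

σ = 64^(1/2) = 8.0000
SEM = 8.0000 * √(1 − 0.6230) = 8.0000 * √0.3770 ≈ 8.0000 * 0.6140 ≈ 4.9120
SE_diff = √2 * SEM ≈ 6.9467
Smallest detectable difference = 2.576*6.9467 ≈ 17.8946

17.89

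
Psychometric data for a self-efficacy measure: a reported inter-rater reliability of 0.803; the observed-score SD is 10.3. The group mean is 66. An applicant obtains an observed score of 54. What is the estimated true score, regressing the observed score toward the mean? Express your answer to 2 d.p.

56.36

Estimated true score = 0.8030·54 + (1 − 0.8030)·66 ≈ 56.3640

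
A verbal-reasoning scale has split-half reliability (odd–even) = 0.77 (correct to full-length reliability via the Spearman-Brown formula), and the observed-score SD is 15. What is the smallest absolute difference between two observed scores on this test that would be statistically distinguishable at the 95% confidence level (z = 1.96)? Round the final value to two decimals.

r_full = 2·0.77 / (1 + 0.77) ≈ 0.8701
The standard error of measurement is 15.0000×√(1 − 0.8701) ≈ 15.0000×0.3605 ≈ 5.4072.
SE_diff = √2 × SEM ≈ 7.6469
Smallest detectable difference = 1.96×7.6469 ≈ 14.9879

14.99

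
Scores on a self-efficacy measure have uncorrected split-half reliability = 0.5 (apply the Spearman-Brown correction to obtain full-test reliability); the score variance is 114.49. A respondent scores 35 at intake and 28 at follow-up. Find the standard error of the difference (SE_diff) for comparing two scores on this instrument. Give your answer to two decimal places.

σ = 114.49^(1/2) = 10.7000
Spearman-Brown: r = 2(0.5) / (1 + 0.5) = 1.0000 / 1.5000 ≃ 0.6667
SEM = 10.7000 × √(1 − 0.6667) = 10.7000 × √0.3333 ≃ 10.7000 × 0.5774 ≃ 6.1776
SE_diff = √2 × SEM ≃ 8.7365

8.74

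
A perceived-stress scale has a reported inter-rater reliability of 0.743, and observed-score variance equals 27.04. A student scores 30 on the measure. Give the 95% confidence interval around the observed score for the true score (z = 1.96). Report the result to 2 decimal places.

σ = 27.04^(1/2) = 5.20000
SEM = 5.20000·√(1 − 0.74300) ≈ 2.63615
Half-width = 1.96·2.63615 ≈ 5.16685
CI = 30 ± 5.16685 → [24.83315, 35.16685]

[24.83, 35.17]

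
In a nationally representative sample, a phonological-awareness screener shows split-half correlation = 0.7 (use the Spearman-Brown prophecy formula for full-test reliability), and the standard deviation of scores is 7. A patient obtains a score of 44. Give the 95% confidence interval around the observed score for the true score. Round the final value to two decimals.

[38.24, 49.76]

Full-length reliability (Spearman-Brown) = 2(0.7)/(1+0.7) ≈ 0.824
The standard error of measurement is 7.000*√(1 − 0.824) ≈ 7.000*0.420 ≈ 2.941.
Margin = 1.96 * 2.941 ≈ 5.764
CI = 44 ± 5.764 → [38.236, 49.764]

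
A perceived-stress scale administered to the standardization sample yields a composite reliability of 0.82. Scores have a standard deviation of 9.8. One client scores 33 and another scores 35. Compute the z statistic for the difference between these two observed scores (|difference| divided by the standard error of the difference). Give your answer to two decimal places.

SEM = 9.8000·√(1 − 0.8200) ≈ 4.1578
SE_diff = √2 · SEM ≈ 5.8800
z = 2 / 5.8800 ≈ 0.3401

0.34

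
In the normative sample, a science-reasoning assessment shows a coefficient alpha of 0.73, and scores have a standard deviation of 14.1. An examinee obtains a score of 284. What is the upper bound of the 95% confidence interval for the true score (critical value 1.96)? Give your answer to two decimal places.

298.36

SEM = 14.100 · √(1 − 0.730) = 14.100 · √0.270 ≈ 14.100 · 0.520 ≈ 7.327
1.96 · SEM ≈ 14.360
Upper limit = 284 + 14.360 ≈ 298.360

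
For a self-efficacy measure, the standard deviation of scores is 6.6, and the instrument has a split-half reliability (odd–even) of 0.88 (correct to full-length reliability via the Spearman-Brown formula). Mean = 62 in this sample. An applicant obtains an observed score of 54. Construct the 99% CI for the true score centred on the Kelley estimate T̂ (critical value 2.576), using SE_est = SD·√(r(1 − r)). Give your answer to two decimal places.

[50.35, 58.67]

Full-length reliability (Spearman-Brown) = 2(0.88)/(1+0.88) ≃ 0.9362
Estimated true score = 0.9362*54 + (1 − 0.9362)*62 ≃ 54.5106
SE_est = 6.6000*√(0.9362*0.0638) ≃ 1.6134
CI = 54.5106 ± 2.576 * 1.6134 → [50.3546, 58.6667]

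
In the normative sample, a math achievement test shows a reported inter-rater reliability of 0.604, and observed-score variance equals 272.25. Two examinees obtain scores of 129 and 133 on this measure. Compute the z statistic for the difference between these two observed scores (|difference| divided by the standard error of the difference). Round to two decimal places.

SD = √272.25 ≈ 16.50000
SEM = 16.50000×√(1 − 0.60400) ≈ 10.38321
SE_diff = √2 × SEM ≈ 14.68407
z = 4 / 14.68407 ≈ 0.27240

0.27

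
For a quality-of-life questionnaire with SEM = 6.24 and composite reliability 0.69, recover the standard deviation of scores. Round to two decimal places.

11.21

SD = 6.24 / √(1 − 0.69) ≈ 11.207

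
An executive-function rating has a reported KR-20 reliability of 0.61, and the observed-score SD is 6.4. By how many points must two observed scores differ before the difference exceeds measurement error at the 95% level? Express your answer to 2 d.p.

SEM = 6.4000 × √(1 − 0.6100) = 6.4000 × √0.3900 ≃ 6.4000 × 0.6245 ≃ 3.9968
SE_diff = SEM × √2 ≃ 3.9968 × 1.4142 ≃ 5.6523
Smallest detectable difference = 1.96×5.6523 ≃ 11.0786

11.08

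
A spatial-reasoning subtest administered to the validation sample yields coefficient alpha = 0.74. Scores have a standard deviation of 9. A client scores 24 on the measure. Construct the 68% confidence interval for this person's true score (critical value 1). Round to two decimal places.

The standard error of measurement is 9.00000·√(1 − 0.74000) ≈ 9.00000·0.50990 ≈ 4.58912.
Margin = 1 · 4.58912 ≈ 4.58912
CI = 24 ± 4.58912 → [19.41088, 28.58912]

[19.41, 28.59]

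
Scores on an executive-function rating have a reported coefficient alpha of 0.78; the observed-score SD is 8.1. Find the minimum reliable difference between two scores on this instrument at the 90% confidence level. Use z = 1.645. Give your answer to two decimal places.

The standard error of measurement is 8.1000*√(1 − 0.7800) ≃ 8.1000*0.4690 ≃ 3.7992.
Standard error of the difference = 3.7992·√2 ≃ 5.3729
Minimum reliable difference = 1.645 * SE_diff ≃ 1.645 * 5.3729 ≃ 8.8385

8.84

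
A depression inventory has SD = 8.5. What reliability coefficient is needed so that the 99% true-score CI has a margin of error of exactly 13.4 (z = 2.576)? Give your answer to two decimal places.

0.63

Required SEM = 13.4 / 2.576 ≈ 5.20186
r = 1 − (SEM / SD)² = 1 − (5.20186 / 8.5)² ≈ 1 − 0.37452 ≈ 0.62548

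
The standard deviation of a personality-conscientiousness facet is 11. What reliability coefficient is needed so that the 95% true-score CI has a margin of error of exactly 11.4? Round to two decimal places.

Required SEM = 11.4 / 1.96 ≈ 5.816
Required reliability = 1 − (SEM/SD)² = 1 − 0.280 ≈ 0.720

0.72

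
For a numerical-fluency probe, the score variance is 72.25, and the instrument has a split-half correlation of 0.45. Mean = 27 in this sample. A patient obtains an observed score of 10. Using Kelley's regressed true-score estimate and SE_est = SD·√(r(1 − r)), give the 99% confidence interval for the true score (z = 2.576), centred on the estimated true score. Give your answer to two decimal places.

[5.82, 27.07]

SD = √72.25 ≃ 8.500
Spearman-Brown: r = 2(0.45) / (1 + 0.45) = 0.900 / 1.450 ≃ 0.621
T̂ = 0.621(10) + 0.379(27) ≃ 16.448
SE_est = SD × √(r(1 − r)) = 8.500 × √0.235 ≃ 8.500 × 0.485 ≃ 4.124
99% CI: 16.448 ± 10.624 ≃ (5.824, 27.073)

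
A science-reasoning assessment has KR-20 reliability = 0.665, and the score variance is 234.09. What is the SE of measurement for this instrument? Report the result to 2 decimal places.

SD = √234.09 = 15.300
The standard error of measurement is 15.300*√(1 − 0.665) ≈ 15.300*0.579 ≈ 8.856.

8.86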